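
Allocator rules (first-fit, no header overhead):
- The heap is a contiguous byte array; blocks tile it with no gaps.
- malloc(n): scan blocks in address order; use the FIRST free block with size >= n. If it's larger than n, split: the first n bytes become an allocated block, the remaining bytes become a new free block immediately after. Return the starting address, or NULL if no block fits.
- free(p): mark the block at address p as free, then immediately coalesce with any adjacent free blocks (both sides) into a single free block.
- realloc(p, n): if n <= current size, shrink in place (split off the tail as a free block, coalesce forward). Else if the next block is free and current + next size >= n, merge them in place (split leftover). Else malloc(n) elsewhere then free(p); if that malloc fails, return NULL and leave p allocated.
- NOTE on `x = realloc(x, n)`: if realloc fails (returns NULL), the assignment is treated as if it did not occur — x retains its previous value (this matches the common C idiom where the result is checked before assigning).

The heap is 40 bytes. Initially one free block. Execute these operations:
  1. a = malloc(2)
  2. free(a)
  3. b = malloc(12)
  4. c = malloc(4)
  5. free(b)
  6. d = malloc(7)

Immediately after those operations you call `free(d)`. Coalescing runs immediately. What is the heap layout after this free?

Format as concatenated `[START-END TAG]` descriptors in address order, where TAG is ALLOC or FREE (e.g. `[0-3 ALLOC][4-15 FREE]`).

Answer: [0-11 FREE][12-15 ALLOC][16-39 FREE]

Derivation:
Op 1: a = malloc(2) -> a = 0; heap: [0-1 ALLOC][2-39 FREE]
Op 2: free(a) -> (freed a); heap: [0-39 FREE]
Op 3: b = malloc(12) -> b = 0; heap: [0-11 ALLOC][12-39 FREE]
Op 4: c = malloc(4) -> c = 12; heap: [0-11 ALLOC][12-15 ALLOC][16-39 FREE]
Op 5: free(b) -> (freed b); heap: [0-11 FREE][12-15 ALLOC][16-39 FREE]
Op 6: d = malloc(7) -> d = 0; heap: [0-6 ALLOC][7-11 FREE][12-15 ALLOC][16-39 FREE]
free(d): d = 0 -> block [0-6 ALLOC]; mark free, coalesce with adjacent free neighbors -> [0-11 FREE][12-15 ALLOC][16-39 FREE]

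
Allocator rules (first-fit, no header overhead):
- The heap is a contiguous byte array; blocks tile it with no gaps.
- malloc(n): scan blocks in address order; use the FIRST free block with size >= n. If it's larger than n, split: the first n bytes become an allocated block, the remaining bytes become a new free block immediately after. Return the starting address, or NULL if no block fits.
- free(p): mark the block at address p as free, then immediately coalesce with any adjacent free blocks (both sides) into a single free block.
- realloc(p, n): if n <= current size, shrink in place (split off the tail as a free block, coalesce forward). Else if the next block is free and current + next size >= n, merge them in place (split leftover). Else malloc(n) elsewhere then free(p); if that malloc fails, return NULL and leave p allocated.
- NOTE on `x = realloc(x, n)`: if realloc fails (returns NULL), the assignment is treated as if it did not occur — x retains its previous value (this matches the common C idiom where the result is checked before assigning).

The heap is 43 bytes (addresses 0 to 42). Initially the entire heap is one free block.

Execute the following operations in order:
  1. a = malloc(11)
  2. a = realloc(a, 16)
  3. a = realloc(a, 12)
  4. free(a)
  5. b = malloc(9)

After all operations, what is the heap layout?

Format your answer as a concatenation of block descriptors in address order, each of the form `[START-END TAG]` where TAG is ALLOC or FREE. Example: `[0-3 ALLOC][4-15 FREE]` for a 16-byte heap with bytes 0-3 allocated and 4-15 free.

Answer: [0-8 ALLOC][9-42 FREE]

Derivation:
Op 1: a = malloc(11) -> a = 0; heap: [0-10 ALLOC][11-42 FREE]
Op 2: a = realloc(a, 16) -> a = 0; heap: [0-15 ALLOC][16-42 FREE]
Op 3: a = realloc(a, 12) -> a = 0; heap: [0-11 ALLOC][12-42 FREE]
Op 4: free(a) -> (freed a); heap: [0-42 FREE]
Op 5: b = malloc(9) -> b = 0; heap: [0-8 ALLOC][9-42 FREE]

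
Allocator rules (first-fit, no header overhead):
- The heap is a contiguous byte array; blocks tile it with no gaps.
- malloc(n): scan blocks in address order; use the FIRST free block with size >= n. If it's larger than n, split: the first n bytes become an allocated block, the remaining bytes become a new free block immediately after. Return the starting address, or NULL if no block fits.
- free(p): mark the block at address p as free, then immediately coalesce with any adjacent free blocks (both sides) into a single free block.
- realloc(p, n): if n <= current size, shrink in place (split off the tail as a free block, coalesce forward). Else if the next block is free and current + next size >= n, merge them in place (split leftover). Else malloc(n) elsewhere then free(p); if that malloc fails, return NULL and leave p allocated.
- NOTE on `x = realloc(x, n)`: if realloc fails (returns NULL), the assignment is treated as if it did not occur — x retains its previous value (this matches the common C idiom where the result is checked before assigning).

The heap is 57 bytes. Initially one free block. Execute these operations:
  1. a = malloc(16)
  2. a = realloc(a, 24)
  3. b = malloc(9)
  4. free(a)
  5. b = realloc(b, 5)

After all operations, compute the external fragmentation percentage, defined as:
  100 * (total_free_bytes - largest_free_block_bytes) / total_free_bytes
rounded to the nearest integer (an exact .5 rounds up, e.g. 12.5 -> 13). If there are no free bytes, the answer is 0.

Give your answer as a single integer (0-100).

Op 1: a = malloc(16) -> a = 0; heap: [0-15 ALLOC][16-56 FREE]
Op 2: a = realloc(a, 24) -> a = 0; heap: [0-23 ALLOC][24-56 FREE]
Op 3: b = malloc(9) -> b = 24; heap: [0-23 ALLOC][24-32 ALLOC][33-56 FREE]
Op 4: free(a) -> (freed a); heap: [0-23 FREE][24-32 ALLOC][33-56 FREE]
Op 5: b = realloc(b, 5) -> b = 24; heap: [0-23 FREE][24-28 ALLOC][29-56 FREE]
Free blocks: [24 28] total_free=52 largest=28 -> 100*(52-28)/52 = 2400/52 ≈ 46.154 -> rounds to 46

Answer: 46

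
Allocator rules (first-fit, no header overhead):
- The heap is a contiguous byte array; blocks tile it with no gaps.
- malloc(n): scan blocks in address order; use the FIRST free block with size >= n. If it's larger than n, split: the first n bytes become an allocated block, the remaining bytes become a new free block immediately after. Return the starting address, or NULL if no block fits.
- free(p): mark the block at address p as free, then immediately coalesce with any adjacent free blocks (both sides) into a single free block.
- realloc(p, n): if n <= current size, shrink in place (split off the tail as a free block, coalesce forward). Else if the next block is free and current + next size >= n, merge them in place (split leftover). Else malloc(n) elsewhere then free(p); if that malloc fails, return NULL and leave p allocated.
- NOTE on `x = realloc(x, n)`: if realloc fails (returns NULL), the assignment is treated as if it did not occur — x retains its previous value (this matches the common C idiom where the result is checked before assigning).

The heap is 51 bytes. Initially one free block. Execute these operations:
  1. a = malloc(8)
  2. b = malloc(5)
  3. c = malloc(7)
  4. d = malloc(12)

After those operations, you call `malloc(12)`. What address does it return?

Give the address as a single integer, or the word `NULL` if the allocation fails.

Op 1: a = malloc(8) -> a = 0; heap: [0-7 ALLOC][8-50 FREE]
Op 2: b = malloc(5) -> b = 8; heap: [0-7 ALLOC][8-12 ALLOC][13-50 FREE]
Op 3: c = malloc(7) -> c = 13; heap: [0-7 ALLOC][8-12 ALLOC][13-19 ALLOC][20-50 FREE]
Op 4: d = malloc(12) -> d = 20; heap: [0-7 ALLOC][8-12 ALLOC][13-19 ALLOC][20-31 ALLOC][32-50 FREE]
malloc(12): first-fit scan over [0-7 ALLOC][8-12 ALLOC][13-19 ALLOC][20-31 ALLOC][32-50 FREE] -> 32

Answer: 32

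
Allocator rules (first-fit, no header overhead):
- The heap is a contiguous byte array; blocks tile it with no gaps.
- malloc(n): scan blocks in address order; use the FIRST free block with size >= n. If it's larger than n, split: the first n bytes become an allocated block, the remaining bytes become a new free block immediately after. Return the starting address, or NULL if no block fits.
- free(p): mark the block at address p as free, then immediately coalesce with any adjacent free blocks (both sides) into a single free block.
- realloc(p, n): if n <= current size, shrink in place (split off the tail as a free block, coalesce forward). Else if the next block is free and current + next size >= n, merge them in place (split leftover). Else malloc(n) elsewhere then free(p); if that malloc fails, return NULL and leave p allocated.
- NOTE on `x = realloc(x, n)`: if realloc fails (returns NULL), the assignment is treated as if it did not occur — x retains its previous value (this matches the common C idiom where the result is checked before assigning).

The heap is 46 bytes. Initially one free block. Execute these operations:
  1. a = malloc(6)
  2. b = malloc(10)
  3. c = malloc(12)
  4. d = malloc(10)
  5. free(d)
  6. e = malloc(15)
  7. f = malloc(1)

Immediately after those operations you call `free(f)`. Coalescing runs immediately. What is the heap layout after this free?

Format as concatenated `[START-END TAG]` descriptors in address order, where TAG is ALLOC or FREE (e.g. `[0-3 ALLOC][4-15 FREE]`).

Op 1: a = malloc(6) -> a = 0; heap: [0-5 ALLOC][6-45 FREE]
Op 2: b = malloc(10) -> b = 6; heap: [0-5 ALLOC][6-15 ALLOC][16-45 FREE]
Op 3: c = malloc(12) -> c = 16; heap: [0-5 ALLOC][6-15 ALLOC][16-27 ALLOC][28-45 FREE]
Op 4: d = malloc(10) -> d = 28; heap: [0-5 ALLOC][6-15 ALLOC][16-27 ALLOC][28-37 ALLOC][38-45 FREE]
Op 5: free(d) -> (freed d); heap: [0-5 ALLOC][6-15 ALLOC][16-27 ALLOC][28-45 FREE]
Op 6: e = malloc(15) -> e = 28; heap: [0-5 ALLOC][6-15 ALLOC][16-27 ALLOC][28-42 ALLOC][43-45 FREE]
Op 7: f = malloc(1) -> f = 43; heap: [0-5 ALLOC][6-15 ALLOC][16-27 ALLOC][28-42 ALLOC][43-43 ALLOC][44-45 FREE]
free(f): f = 43 -> block [43-43 ALLOC]; mark free, coalesce with adjacent free neighbors -> [0-5 ALLOC][6-15 ALLOC][16-27 ALLOC][28-42 ALLOC][43-45 FREE]

Answer: [0-5 ALLOC][6-15 ALLOC][16-27 ALLOC][28-42 ALLOC][43-45 FREE]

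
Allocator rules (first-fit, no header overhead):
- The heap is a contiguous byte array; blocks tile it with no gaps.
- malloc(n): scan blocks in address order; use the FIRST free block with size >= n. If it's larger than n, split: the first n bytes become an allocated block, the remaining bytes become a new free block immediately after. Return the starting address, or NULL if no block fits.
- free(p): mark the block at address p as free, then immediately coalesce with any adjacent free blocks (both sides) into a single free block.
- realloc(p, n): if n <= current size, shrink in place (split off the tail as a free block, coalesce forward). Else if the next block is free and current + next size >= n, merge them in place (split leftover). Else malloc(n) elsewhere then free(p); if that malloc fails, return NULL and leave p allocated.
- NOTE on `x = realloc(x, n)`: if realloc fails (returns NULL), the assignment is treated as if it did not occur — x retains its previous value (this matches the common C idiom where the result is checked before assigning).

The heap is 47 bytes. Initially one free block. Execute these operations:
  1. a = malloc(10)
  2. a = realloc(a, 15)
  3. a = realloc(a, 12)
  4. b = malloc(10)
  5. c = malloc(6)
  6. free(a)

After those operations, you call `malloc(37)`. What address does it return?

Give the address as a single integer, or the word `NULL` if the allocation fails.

Answer: NULL

Derivation:
Op 1: a = malloc(10) -> a = 0; heap: [0-9 ALLOC][10-46 FREE]
Op 2: a = realloc(a, 15) -> a = 0; heap: [0-14 ALLOC][15-46 FREE]
Op 3: a = realloc(a, 12) -> a = 0; heap: [0-11 ALLOC][12-46 FREE]
Op 4: b = malloc(10) -> b = 12; heap: [0-11 ALLOC][12-21 ALLOC][22-46 FREE]
Op 5: c = malloc(6) -> c = 22; heap: [0-11 ALLOC][12-21 ALLOC][22-27 ALLOC][28-46 FREE]
Op 6: free(a) -> (freed a); heap: [0-11 FREE][12-21 ALLOC][22-27 ALLOC][28-46 FREE]
malloc(37): first-fit scan over [0-11 FREE][12-21 ALLOC][22-27 ALLOC][28-46 FREE] -> NULL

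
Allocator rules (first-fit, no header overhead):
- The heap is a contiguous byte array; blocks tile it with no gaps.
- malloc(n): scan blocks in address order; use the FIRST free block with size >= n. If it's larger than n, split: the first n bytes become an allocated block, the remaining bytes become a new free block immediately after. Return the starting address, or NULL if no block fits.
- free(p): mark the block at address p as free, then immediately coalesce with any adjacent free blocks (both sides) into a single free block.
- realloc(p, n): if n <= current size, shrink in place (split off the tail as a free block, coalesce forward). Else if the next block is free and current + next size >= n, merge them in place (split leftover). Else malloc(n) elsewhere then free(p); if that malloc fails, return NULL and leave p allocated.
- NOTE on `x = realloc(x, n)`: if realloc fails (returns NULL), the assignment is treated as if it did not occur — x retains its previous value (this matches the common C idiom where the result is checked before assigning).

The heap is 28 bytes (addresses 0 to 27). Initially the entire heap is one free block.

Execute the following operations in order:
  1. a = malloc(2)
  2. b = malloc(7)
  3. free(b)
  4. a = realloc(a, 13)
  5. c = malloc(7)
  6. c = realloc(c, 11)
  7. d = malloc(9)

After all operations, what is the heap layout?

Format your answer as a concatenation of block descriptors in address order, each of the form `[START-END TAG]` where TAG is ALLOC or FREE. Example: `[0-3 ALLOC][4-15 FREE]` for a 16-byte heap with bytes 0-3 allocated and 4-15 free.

Op 1: a = malloc(2) -> a = 0; heap: [0-1 ALLOC][2-27 FREE]
Op 2: b = malloc(7) -> b = 2; heap: [0-1 ALLOC][2-8 ALLOC][9-27 FREE]
Op 3: free(b) -> (freed b); heap: [0-1 ALLOC][2-27 FREE]
Op 4: a = realloc(a, 13) -> a = 0; heap: [0-12 ALLOC][13-27 FREE]
Op 5: c = malloc(7) -> c = 13; heap: [0-12 ALLOC][13-19 ALLOC][20-27 FREE]
Op 6: c = realloc(c, 11) -> c = 13; heap: [0-12 ALLOC][13-23 ALLOC][24-27 FREE]
Op 7: d = malloc(9) -> d = NULL; heap: [0-12 ALLOC][13-23 ALLOC][24-27 FREE]

Answer: [0-12 ALLOC][13-23 ALLOC][24-27 FREE]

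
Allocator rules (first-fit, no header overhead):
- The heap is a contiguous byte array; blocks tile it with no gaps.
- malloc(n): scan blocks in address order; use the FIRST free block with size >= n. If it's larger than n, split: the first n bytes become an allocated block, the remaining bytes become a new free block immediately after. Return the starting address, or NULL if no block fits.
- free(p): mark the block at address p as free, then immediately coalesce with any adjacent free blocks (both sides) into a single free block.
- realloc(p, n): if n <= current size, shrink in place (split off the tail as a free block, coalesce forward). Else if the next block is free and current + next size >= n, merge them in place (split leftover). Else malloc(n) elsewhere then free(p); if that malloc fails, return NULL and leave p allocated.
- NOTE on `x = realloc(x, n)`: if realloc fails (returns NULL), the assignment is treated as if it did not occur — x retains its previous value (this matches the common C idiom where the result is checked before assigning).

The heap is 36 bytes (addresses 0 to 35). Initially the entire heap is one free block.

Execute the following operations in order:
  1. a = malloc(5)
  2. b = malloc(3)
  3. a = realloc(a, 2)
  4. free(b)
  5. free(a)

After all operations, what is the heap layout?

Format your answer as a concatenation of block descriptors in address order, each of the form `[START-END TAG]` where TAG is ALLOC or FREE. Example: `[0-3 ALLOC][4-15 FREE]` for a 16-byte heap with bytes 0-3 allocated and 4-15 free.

Op 1: a = malloc(5) -> a = 0; heap: [0-4 ALLOC][5-35 FREE]
Op 2: b = malloc(3) -> b = 5; heap: [0-4 ALLOC][5-7 ALLOC][8-35 FREE]
Op 3: a = realloc(a, 2) -> a = 0; heap: [0-1 ALLOC][2-4 FREE][5-7 ALLOC][8-35 FREE]
Op 4: free(b) -> (freed b); heap: [0-1 ALLOC][2-35 FREE]
Op 5: free(a) -> (freed a); heap: [0-35 FREE]

Answer: [0-35 FREE]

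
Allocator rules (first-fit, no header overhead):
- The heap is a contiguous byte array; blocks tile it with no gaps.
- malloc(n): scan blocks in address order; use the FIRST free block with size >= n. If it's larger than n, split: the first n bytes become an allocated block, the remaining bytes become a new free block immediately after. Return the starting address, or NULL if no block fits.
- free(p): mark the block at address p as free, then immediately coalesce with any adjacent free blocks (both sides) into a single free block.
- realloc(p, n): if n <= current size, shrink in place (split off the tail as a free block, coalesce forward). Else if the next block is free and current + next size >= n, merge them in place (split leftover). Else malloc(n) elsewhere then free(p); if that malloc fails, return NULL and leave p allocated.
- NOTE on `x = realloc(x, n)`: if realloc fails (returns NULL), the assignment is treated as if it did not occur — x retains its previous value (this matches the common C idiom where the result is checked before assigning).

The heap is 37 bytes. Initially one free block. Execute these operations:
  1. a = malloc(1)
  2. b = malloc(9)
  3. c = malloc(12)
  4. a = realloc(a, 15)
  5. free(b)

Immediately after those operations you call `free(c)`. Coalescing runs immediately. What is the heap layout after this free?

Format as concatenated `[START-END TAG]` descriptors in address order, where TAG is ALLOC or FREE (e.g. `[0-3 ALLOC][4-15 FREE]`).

Op 1: a = malloc(1) -> a = 0; heap: [0-0 ALLOC][1-36 FREE]
Op 2: b = malloc(9) -> b = 1; heap: [0-0 ALLOC][1-9 ALLOC][10-36 FREE]
Op 3: c = malloc(12) -> c = 10; heap: [0-0 ALLOC][1-9 ALLOC][10-21 ALLOC][22-36 FREE]
Op 4: a = realloc(a, 15) -> a = 22; heap: [0-0 FREE][1-9 ALLOC][10-21 ALLOC][22-36 ALLOC]
Op 5: free(b) -> (freed b); heap: [0-9 FREE][10-21 ALLOC][22-36 ALLOC]
free(c): c = 10 -> block [10-21 ALLOC]; mark free, coalesce with adjacent free neighbors -> [0-21 FREE][22-36 ALLOC]

Answer: [0-21 FREE][22-36 ALLOC]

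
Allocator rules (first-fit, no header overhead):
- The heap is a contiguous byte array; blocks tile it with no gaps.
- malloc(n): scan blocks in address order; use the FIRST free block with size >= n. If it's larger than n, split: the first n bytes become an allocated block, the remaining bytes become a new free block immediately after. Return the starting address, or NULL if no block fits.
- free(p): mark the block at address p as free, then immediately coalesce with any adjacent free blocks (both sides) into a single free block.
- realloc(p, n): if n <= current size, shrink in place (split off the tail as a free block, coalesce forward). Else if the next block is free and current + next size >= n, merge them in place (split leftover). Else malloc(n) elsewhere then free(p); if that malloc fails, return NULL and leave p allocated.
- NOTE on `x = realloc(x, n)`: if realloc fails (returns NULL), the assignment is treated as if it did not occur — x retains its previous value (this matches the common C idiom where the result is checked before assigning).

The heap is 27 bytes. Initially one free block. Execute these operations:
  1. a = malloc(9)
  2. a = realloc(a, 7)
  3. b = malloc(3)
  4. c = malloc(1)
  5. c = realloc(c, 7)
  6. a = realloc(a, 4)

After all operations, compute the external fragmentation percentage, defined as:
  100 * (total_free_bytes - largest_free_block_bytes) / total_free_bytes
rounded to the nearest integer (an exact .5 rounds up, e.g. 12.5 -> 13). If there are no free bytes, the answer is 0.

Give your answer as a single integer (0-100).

Op 1: a = malloc(9) -> a = 0; heap: [0-8 ALLOC][9-26 FREE]
Op 2: a = realloc(a, 7) -> a = 0; heap: [0-6 ALLOC][7-26 FREE]
Op 3: b = malloc(3) -> b = 7; heap: [0-6 ALLOC][7-9 ALLOC][10-26 FREE]
Op 4: c = malloc(1) -> c = 10; heap: [0-6 ALLOC][7-9 ALLOC][10-10 ALLOC][11-26 FREE]
Op 5: c = realloc(c, 7) -> c = 10; heap: [0-6 ALLOC][7-9 ALLOC][10-16 ALLOC][17-26 FREE]
Op 6: a = realloc(a, 4) -> a = 0; heap: [0-3 ALLOC][4-6 FREE][7-9 ALLOC][10-16 ALLOC][17-26 FREE]
Free blocks: [3 10] total_free=13 largest=10 -> 100*(13-10)/13 = 300/13 ≈ 23.077 -> rounds to 23

Answer: 23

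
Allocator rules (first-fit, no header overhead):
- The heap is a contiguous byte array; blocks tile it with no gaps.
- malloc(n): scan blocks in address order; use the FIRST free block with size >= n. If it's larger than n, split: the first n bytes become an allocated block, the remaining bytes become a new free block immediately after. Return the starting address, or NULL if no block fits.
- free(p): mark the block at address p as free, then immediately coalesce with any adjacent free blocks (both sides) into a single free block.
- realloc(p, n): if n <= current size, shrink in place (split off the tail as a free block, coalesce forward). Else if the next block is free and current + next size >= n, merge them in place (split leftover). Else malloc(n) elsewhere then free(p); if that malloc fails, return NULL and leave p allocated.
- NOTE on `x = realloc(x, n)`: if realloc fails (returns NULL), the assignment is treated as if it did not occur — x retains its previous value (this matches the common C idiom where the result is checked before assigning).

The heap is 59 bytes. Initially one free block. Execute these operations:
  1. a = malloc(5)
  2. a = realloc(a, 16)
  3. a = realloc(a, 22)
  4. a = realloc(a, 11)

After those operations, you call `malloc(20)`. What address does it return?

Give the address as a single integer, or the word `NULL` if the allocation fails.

Op 1: a = malloc(5) -> a = 0; heap: [0-4 ALLOC][5-58 FREE]
Op 2: a = realloc(a, 16) -> a = 0; heap: [0-15 ALLOC][16-58 FREE]
Op 3: a = realloc(a, 22) -> a = 0; heap: [0-21 ALLOC][22-58 FREE]
Op 4: a = realloc(a, 11) -> a = 0; heap: [0-10 ALLOC][11-58 FREE]
malloc(20): first-fit scan over [0-10 ALLOC][11-58 FREE] -> 11

Answer: 11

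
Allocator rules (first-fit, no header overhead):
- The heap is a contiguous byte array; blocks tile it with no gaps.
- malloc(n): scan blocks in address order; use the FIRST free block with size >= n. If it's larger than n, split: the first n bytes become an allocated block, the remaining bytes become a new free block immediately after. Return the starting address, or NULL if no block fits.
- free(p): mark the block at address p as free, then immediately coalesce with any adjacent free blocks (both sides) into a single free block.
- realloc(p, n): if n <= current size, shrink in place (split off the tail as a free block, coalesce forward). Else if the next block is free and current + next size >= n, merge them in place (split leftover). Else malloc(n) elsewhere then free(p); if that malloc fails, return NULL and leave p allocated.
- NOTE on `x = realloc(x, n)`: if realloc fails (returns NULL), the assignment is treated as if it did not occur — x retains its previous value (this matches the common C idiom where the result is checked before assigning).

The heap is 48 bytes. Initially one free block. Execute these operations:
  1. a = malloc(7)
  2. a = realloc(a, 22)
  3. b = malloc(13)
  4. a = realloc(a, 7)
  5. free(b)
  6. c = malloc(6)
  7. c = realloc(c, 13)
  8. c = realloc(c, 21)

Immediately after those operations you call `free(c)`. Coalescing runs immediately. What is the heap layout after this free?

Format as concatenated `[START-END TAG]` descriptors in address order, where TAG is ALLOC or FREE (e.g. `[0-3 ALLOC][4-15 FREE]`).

Answer: [0-6 ALLOC][7-47 FREE]

Derivation:
Op 1: a = malloc(7) -> a = 0; heap: [0-6 ALLOC][7-47 FREE]
Op 2: a = realloc(a, 22) -> a = 0; heap: [0-21 ALLOC][22-47 FREE]
Op 3: b = malloc(13) -> b = 22; heap: [0-21 ALLOC][22-34 ALLOC][35-47 FREE]
Op 4: a = realloc(a, 7) -> a = 0; heap: [0-6 ALLOC][7-21 FREE][22-34 ALLOC][35-47 FREE]
Op 5: free(b) -> (freed b); heap: [0-6 ALLOC][7-47 FREE]
Op 6: c = malloc(6) -> c = 7; heap: [0-6 ALLOC][7-12 ALLOC][13-47 FREE]
Op 7: c = realloc(c, 13) -> c = 7; heap: [0-6 ALLOC][7-19 ALLOC][20-47 FREE]
Op 8: c = realloc(c, 21) -> c = 7; heap: [0-6 ALLOC][7-27 ALLOC][28-47 FREE]
free(c): c = 7 -> block [7-27 ALLOC]; mark free, coalesce with adjacent free neighbors -> [0-6 ALLOC][7-47 FREE]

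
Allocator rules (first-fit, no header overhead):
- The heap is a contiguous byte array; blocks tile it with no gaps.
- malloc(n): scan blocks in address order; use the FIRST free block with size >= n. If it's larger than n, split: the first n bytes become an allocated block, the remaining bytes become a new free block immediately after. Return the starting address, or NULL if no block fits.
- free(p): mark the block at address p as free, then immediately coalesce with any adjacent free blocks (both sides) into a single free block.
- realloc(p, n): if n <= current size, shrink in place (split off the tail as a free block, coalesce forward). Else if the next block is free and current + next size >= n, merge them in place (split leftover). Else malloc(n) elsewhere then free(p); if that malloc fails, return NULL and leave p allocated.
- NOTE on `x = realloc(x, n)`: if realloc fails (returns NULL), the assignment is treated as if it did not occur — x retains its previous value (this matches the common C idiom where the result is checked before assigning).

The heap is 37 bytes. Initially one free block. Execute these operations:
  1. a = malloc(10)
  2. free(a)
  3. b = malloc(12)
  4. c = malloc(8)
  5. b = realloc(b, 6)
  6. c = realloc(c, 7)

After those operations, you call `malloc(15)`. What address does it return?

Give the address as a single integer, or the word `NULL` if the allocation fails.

Answer: 19

Derivation:
Op 1: a = malloc(10) -> a = 0; heap: [0-9 ALLOC][10-36 FREE]
Op 2: free(a) -> (freed a); heap: [0-36 FREE]
Op 3: b = malloc(12) -> b = 0; heap: [0-11 ALLOC][12-36 FREE]
Op 4: c = malloc(8) -> c = 12; heap: [0-11 ALLOC][12-19 ALLOC][20-36 FREE]
Op 5: b = realloc(b, 6) -> b = 0; heap: [0-5 ALLOC][6-11 FREE][12-19 ALLOC][20-36 FREE]
Op 6: c = realloc(c, 7) -> c = 12; heap: [0-5 ALLOC][6-11 FREE][12-18 ALLOC][19-36 FREE]
malloc(15): first-fit scan over [0-5 ALLOC][6-11 FREE][12-18 ALLOC][19-36 FREE] -> 19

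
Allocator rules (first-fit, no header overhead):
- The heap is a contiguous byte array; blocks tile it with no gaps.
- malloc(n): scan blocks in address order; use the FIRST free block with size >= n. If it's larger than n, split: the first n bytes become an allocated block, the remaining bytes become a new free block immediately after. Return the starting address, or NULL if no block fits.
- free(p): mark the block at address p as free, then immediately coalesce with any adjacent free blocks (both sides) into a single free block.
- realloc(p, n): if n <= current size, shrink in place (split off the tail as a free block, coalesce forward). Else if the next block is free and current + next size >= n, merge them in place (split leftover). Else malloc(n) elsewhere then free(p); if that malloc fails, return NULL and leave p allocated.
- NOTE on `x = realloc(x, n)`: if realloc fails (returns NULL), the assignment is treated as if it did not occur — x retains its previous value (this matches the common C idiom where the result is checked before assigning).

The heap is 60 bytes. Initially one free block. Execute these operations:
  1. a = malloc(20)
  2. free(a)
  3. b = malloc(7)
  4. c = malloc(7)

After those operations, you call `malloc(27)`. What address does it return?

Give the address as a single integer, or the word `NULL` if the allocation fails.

Op 1: a = malloc(20) -> a = 0; heap: [0-19 ALLOC][20-59 FREE]
Op 2: free(a) -> (freed a); heap: [0-59 FREE]
Op 3: b = malloc(7) -> b = 0; heap: [0-6 ALLOC][7-59 FREE]
Op 4: c = malloc(7) -> c = 7; heap: [0-6 ALLOC][7-13 ALLOC][14-59 FREE]
malloc(27): first-fit scan over [0-6 ALLOC][7-13 ALLOC][14-59 FREE] -> 14

Answer: 14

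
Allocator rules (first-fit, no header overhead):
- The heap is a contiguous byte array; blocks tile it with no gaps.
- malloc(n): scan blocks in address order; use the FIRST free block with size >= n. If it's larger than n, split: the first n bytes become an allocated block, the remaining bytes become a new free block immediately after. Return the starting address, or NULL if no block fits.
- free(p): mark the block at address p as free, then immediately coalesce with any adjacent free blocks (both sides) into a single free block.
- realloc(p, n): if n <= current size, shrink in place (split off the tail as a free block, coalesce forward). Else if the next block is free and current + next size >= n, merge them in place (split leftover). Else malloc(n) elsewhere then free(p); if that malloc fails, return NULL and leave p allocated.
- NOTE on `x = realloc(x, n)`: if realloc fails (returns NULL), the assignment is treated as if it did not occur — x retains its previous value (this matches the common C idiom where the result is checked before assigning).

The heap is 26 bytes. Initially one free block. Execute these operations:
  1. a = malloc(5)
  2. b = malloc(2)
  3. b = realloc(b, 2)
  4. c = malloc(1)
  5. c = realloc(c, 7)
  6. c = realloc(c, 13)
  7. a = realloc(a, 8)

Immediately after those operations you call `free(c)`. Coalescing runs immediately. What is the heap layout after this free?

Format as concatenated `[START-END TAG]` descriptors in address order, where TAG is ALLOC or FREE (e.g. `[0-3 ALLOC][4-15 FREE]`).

Answer: [0-4 ALLOC][5-6 ALLOC][7-25 FREE]

Derivation:
Op 1: a = malloc(5) -> a = 0; heap: [0-4 ALLOC][5-25 FREE]
Op 2: b = malloc(2) -> b = 5; heap: [0-4 ALLOC][5-6 ALLOC][7-25 FREE]
Op 3: b = realloc(b, 2) -> b = 5; heap: [0-4 ALLOC][5-6 ALLOC][7-25 FREE]
Op 4: c = malloc(1) -> c = 7; heap: [0-4 ALLOC][5-6 ALLOC][7-7 ALLOC][8-25 FREE]
Op 5: c = realloc(c, 7) -> c = 7; heap: [0-4 ALLOC][5-6 ALLOC][7-13 ALLOC][14-25 FREE]
Op 6: c = realloc(c, 13) -> c = 7; heap: [0-4 ALLOC][5-6 ALLOC][7-19 ALLOC][20-25 FREE]
Op 7: a = realloc(a, 8) -> NULL (a unchanged); heap: [0-4 ALLOC][5-6 ALLOC][7-19 ALLOC][20-25 FREE]
free(c): c = 7 -> block [7-19 ALLOC]; mark free, coalesce with adjacent free neighbors -> [0-4 ALLOC][5-6 ALLOC][7-25 FREE]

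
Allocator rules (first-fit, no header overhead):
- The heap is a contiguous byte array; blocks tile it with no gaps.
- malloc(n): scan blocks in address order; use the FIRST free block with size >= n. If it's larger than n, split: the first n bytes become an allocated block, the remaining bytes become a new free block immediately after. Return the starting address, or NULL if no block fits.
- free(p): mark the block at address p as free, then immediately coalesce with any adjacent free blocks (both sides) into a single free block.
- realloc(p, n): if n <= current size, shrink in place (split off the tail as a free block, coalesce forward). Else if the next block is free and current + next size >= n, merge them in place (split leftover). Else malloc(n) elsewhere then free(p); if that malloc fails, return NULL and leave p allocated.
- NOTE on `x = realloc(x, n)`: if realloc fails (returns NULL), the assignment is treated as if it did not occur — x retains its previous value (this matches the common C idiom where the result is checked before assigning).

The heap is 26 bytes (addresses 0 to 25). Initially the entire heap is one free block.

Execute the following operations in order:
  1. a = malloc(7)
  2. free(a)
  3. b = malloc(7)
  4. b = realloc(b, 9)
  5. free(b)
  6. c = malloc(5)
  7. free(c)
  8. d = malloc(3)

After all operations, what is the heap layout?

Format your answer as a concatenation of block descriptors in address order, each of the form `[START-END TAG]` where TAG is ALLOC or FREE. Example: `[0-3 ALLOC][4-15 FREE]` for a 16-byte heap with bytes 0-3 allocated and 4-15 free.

Op 1: a = malloc(7) -> a = 0; heap: [0-6 ALLOC][7-25 FREE]
Op 2: free(a) -> (freed a); heap: [0-25 FREE]
Op 3: b = malloc(7) -> b = 0; heap: [0-6 ALLOC][7-25 FREE]
Op 4: b = realloc(b, 9) -> b = 0; heap: [0-8 ALLOC][9-25 FREE]
Op 5: free(b) -> (freed b); heap: [0-25 FREE]
Op 6: c = malloc(5) -> c = 0; heap: [0-4 ALLOC][5-25 FREE]
Op 7: free(c) -> (freed c); heap: [0-25 FREE]
Op 8: d = malloc(3) -> d = 0; heap: [0-2 ALLOC][3-25 FREE]

Answer: [0-2 ALLOC][3-25 FREE]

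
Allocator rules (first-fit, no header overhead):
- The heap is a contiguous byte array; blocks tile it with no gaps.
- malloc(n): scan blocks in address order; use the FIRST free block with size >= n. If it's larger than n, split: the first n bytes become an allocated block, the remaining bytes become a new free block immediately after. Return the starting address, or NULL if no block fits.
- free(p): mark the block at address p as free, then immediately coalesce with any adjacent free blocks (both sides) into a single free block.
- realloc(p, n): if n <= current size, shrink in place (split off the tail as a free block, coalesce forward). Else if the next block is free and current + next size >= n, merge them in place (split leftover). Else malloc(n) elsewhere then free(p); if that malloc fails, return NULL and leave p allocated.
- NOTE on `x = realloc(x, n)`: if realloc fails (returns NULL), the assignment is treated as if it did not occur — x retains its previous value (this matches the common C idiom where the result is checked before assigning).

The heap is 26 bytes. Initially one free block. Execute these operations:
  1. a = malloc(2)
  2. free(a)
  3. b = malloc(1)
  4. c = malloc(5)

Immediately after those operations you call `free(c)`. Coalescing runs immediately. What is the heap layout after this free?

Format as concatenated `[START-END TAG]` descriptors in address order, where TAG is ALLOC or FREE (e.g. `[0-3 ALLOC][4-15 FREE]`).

Op 1: a = malloc(2) -> a = 0; heap: [0-1 ALLOC][2-25 FREE]
Op 2: free(a) -> (freed a); heap: [0-25 FREE]
Op 3: b = malloc(1) -> b = 0; heap: [0-0 ALLOC][1-25 FREE]
Op 4: c = malloc(5) -> c = 1; heap: [0-0 ALLOC][1-5 ALLOC][6-25 FREE]
free(c): c = 1 -> block [1-5 ALLOC]; mark free, coalesce with adjacent free neighbors -> [0-0 ALLOC][1-25 FREE]

Answer: [0-0 ALLOC][1-25 FREE]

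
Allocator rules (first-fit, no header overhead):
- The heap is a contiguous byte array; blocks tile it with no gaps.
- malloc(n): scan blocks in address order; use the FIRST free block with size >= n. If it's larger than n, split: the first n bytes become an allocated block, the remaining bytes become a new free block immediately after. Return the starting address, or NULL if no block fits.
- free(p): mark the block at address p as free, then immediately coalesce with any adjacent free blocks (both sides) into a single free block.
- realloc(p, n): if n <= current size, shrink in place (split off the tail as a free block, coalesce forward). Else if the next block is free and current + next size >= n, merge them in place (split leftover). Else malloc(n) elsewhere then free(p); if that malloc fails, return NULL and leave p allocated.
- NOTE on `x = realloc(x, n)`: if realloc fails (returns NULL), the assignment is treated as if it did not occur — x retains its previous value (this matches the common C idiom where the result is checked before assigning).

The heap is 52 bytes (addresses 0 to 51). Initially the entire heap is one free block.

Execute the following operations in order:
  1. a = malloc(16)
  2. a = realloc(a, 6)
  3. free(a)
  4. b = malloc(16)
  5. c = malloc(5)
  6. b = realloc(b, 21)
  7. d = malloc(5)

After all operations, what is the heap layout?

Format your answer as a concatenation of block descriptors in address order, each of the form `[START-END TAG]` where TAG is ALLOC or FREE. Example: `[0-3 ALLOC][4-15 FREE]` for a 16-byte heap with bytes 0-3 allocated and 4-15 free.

Answer: [0-4 ALLOC][5-15 FREE][16-20 ALLOC][21-41 ALLOC][42-51 FREE]

Derivation:
Op 1: a = malloc(16) -> a = 0; heap: [0-15 ALLOC][16-51 FREE]
Op 2: a = realloc(a, 6) -> a = 0; heap: [0-5 ALLOC][6-51 FREE]
Op 3: free(a) -> (freed a); heap: [0-51 FREE]
Op 4: b = malloc(16) -> b = 0; heap: [0-15 ALLOC][16-51 FREE]
Op 5: c = malloc(5) -> c = 16; heap: [0-15 ALLOC][16-20 ALLOC][21-51 FREE]
Op 6: b = realloc(b, 21) -> b = 21; heap: [0-15 FREE][16-20 ALLOC][21-41 ALLOC][42-51 FREE]
Op 7: d = malloc(5) -> d = 0; heap: [0-4 ALLOC][5-15 FREE][16-20 ALLOC][21-41 ALLOC][42-51 FREE]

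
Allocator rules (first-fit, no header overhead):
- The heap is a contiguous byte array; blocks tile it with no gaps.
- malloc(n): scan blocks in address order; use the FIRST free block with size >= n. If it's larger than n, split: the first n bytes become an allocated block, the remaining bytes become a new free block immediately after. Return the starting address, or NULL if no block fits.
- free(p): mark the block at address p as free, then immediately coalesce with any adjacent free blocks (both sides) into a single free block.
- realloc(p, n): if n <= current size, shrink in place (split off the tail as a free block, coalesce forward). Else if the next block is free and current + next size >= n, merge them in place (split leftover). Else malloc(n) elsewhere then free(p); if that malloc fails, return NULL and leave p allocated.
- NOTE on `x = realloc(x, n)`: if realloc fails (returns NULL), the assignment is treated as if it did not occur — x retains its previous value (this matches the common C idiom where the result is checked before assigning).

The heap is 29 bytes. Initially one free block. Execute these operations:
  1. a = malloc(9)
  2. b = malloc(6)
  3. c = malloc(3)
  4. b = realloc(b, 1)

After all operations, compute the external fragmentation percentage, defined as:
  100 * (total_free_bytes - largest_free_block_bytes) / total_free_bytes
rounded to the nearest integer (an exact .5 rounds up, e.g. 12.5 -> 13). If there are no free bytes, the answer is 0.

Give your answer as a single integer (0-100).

Answer: 31

Derivation:
Op 1: a = malloc(9) -> a = 0; heap: [0-8 ALLOC][9-28 FREE]
Op 2: b = malloc(6) -> b = 9; heap: [0-8 ALLOC][9-14 ALLOC][15-28 FREE]
Op 3: c = malloc(3) -> c = 15; heap: [0-8 ALLOC][9-14 ALLOC][15-17 ALLOC][18-28 FREE]
Op 4: b = realloc(b, 1) -> b = 9; heap: [0-8 ALLOC][9-9 ALLOC][10-14 FREE][15-17 ALLOC][18-28 FREE]
Free blocks: [5 11] total_free=16 largest=11 -> 100*(16-11)/16 = 500/16 = 31.25 -> rounds to 31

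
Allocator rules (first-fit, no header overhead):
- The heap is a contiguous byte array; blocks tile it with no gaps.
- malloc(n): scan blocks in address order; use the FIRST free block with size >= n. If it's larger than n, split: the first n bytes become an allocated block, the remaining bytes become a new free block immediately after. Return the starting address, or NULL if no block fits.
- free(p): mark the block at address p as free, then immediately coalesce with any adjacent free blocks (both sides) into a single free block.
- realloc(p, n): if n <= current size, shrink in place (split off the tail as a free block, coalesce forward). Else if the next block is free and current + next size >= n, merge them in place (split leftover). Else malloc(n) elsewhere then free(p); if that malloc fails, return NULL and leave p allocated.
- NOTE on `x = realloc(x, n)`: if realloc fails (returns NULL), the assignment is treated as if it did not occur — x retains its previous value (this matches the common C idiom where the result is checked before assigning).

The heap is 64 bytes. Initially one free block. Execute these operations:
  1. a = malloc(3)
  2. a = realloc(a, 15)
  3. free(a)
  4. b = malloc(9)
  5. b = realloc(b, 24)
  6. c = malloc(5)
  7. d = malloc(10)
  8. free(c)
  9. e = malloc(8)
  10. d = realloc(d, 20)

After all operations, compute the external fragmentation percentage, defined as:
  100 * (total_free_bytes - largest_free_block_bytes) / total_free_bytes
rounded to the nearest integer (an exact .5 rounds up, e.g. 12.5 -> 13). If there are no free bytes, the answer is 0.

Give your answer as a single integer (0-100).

Op 1: a = malloc(3) -> a = 0; heap: [0-2 ALLOC][3-63 FREE]
Op 2: a = realloc(a, 15) -> a = 0; heap: [0-14 ALLOC][15-63 FREE]
Op 3: free(a) -> (freed a); heap: [0-63 FREE]
Op 4: b = malloc(9) -> b = 0; heap: [0-8 ALLOC][9-63 FREE]
Op 5: b = realloc(b, 24) -> b = 0; heap: [0-23 ALLOC][24-63 FREE]
Op 6: c = malloc(5) -> c = 24; heap: [0-23 ALLOC][24-28 ALLOC][29-63 FREE]
Op 7: d = malloc(10) -> d = 29; heap: [0-23 ALLOC][24-28 ALLOC][29-38 ALLOC][39-63 FREE]
Op 8: free(c) -> (freed c); heap: [0-23 ALLOC][24-28 FREE][29-38 ALLOC][39-63 FREE]
Op 9: e = malloc(8) -> e = 39; heap: [0-23 ALLOC][24-28 FREE][29-38 ALLOC][39-46 ALLOC][47-63 FREE]
Op 10: d = realloc(d, 20) -> NULL (d unchanged); heap: [0-23 ALLOC][24-28 FREE][29-38 ALLOC][39-46 ALLOC][47-63 FREE]
Free blocks: [5 17] total_free=22 largest=17 -> 100*(22-17)/22 = 500/22 ≈ 22.727 -> rounds to 23

Answer: 23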